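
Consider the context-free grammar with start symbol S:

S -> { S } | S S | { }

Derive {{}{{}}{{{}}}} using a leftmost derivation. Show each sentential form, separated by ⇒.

S ⇒ {S} ⇒ {SS} ⇒ {SSS} ⇒ {{}SS} ⇒ {{}{S}S} ⇒ {{}{{}}S} ⇒ {{}{{}}{S}} ⇒ {{}{{}}{{S}}} ⇒ {{}{{}}{{{}}}}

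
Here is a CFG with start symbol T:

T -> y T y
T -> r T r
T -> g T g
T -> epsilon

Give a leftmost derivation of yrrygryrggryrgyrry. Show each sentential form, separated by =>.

T => yTy   [T -> y T y]
yTy => yrTry   [T -> r T r]
yrTry => yrrTrry   [T -> r T r]
yrrTrry => yrryTyrry   [T -> y T y]
yrryTyrry => yrrygTgyrry   [T -> g T g]
yrrygTgyrry => yrrygrTrgyrry   [T -> r T r]
yrrygrTrgyrry => yrrygryTyrgyrry   [T -> y T y]
yrrygryTyrgyrry => yrrygryrTryrgyrry   [T -> r T r]
yrrygryrTryrgyrry => yrrygryrgTgryrgyrry   [T -> g T g]
yrrygryrgTgryrgyrry => yrrygryrggryrgyrry   [T -> epsilon]

T => yTy => yrTry => yrrTrry => yrryTyrry => yrrygTgyrry => yrrygrTrgyrry => yrrygryTyrgyrry => yrrygryrTryrgyrry => yrrygryrgTgryrgyrry => yrrygryrggryrgyrry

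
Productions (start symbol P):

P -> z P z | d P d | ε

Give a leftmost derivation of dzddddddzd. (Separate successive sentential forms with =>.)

P => dPd => dzPzd => dzdPdzd => dzddPddzd => dzdddPdddzd => dzddddddzd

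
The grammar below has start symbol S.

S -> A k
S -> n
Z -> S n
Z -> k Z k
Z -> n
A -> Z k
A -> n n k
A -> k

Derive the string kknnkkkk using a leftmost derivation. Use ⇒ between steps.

S ⇒ Ak ⇒ Zkk ⇒ kZkkk ⇒ kkZkkkk ⇒ kkSnkkkk ⇒ kknnkkkk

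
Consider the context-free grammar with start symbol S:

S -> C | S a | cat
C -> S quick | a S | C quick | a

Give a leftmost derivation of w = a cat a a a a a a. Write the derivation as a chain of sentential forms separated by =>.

S => S a => S a a => S a a a => C a a a => a S a a a => a S a a a a => a S a a a a a => a S a a a a a a => a cat a a a a a a

S => S a   [S -> S a]
S a => S a a   [S -> S a]
S a a => S a a a   [S -> S a]
S a a a => C a a a   [S -> C]
C a a a => a S a a a   [C -> a S]
a S a a a => a S a a a a   [S -> S a]
a S a a a a => a S a a a a a   [S -> S a]
a S a a a a a => a S a a a a a a   [S -> S a]
a S a a a a a a => a cat a a a a a a   [S -> cat]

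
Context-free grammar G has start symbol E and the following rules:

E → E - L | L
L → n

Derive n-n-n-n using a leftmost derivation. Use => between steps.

E => E-L   [E → E - L]
E-L => E-L-L   [E → E - L]
E-L-L => E-L-L-L   [E → E - L]
E-L-L-L => L-L-L-L   [E → L]
L-L-L-L => n-L-L-L   [L → n]
n-L-L-L => n-n-L-L   [L → n]
n-n-L-L => n-n-n-L   [L → n]
n-n-n-L => n-n-n-n   [L → n]

E => E-L => E-L-L => E-L-L-L => L-L-L-L => n-L-L-L => n-n-L-L => n-n-n-L => n-n-n-n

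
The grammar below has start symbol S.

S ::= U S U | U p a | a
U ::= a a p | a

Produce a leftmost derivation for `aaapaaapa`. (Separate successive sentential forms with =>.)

S => USU => aSU => aUSUU => aaapSUU => aaapaUU => aaapaaapU => aaapaaapa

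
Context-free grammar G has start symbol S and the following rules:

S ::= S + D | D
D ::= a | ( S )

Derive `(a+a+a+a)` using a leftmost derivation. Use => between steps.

S=>D=>(S)=>(S+D)=>(S+D+D)=>(S+D+D+D)=>(D+D+D+D)=>(a+D+D+D)=>(a+a+D+D)=>(a+a+a+D)=>(a+a+a+a)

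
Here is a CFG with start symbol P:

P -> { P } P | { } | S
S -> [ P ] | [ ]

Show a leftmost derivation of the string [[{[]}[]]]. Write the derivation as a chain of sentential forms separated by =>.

P=>S=>[P]=>[S]=>[[P]]=>[[{P}P]]=>[[{S}P]]=>[[{[]}P]]=>[[{[]}S]]=>[[{[]}[]]]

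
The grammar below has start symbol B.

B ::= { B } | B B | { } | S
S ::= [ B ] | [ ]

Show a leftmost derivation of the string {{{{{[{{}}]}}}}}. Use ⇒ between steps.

B⇒{B}⇒{{B}}⇒{{{B}}}⇒{{{{B}}}}⇒{{{{{B}}}}}⇒{{{{{S}}}}}⇒{{{{{[B]}}}}}⇒{{{{{[{B}]}}}}}⇒{{{{{[{{}}]}}}}}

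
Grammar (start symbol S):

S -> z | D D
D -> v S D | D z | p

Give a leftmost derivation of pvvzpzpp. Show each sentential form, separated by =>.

S => DD   [S -> D D]
DD => pD   [D -> p]
pD => pvSD   [D -> v S D]
pvSD => pvDDD   [S -> D D]
pvDDD => pvDzDD   [D -> D z]
pvDzDD => pvvSDzDD   [D -> v S D]
pvvSDzDD => pvvzDzDD   [S -> z]
pvvzDzDD => pvvzpzDD   [D -> p]
pvvzpzDD => pvvzpzpD   [D -> p]
pvvzpzpD => pvvzpzpp   [D -> p]

S=>DD=>pD=>pvSD=>pvDDD=>pvDzDD=>pvvSDzDD=>pvvzDzDD=>pvvzpzDD=>pvvzpzpD=>pvvzpzpp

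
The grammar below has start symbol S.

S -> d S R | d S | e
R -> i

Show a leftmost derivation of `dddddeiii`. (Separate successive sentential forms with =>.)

S => dSR   [S -> d S R]
dSR => ddSR   [S -> d S]
ddSR => dddSR   [S -> d S]
dddSR => ddddSRR   [S -> d S R]
ddddSRR => dddddSRRR   [S -> d S R]
dddddSRRR => dddddeRRR   [S -> e]
dddddeRRR => dddddeiRR   [R -> i]
dddddeiRR => dddddeiiR   [R -> i]
dddddeiiR => dddddeiii   [R -> i]

S=>dSR=>ddSR=>dddSR=>ddddSRR=>dddddSRRR=>dddddeRRR=>dddddeiRR=>dddddeiiR=>dddddeiii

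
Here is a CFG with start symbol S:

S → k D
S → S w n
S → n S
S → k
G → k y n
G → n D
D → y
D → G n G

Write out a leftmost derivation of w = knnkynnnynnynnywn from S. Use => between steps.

S => Swn => kDwn => kGnGwn => knDnGwn => knGnGnGwn => knnDnGnGwn => knnGnGnGnGwn => knnkynnGnGnGwn => knnkynnnDnGnGwn => knnkynnnynGnGwn => knnkynnnynnDnGwn => knnkynnnynnynGwn => knnkynnnynnynnDwn => knnkynnnynnynnywn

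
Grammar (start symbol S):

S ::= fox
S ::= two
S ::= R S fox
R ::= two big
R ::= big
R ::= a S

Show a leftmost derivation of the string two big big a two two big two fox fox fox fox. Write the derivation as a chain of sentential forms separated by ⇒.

S ⇒ R S fox   [S ::= R S fox]
R S fox ⇒ two big S fox   [R ::= two big]
two big S fox ⇒ two big R S fox fox   [S ::= R S fox]
two big R S fox fox ⇒ two big big S fox fox   [R ::= big]
two big big S fox fox ⇒ two big big R S fox fox fox   [S ::= R S fox]
two big big R S fox fox fox ⇒ two big big a S S fox fox fox   [R ::= a S]
two big big a S S fox fox fox ⇒ two big big a two S fox fox fox   [S ::= two]
two big big a two S fox fox fox ⇒ two big big a two R S fox fox fox fox   [S ::= R S fox]
two big big a two R S fox fox fox fox ⇒ two big big a two two big S fox fox fox fox   [R ::= two big]
two big big a two two big S fox fox fox fox ⇒ two big big a two two big two fox fox fox fox   [S ::= two]

S ⇒ R S fox ⇒ two big S fox ⇒ two big R S fox fox ⇒ two big big S fox fox ⇒ two big big R S fox fox fox ⇒ two big big a S S fox fox fox ⇒ two big big a two S fox fox fox ⇒ two big big a two R S fox fox fox fox ⇒ two big big a two two big S fox fox fox fox ⇒ two big big a two two big two fox fox fox fox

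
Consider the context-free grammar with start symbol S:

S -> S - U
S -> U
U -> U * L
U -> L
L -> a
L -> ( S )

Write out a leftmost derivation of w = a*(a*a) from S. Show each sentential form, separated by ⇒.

S ⇒ U   [S -> U]
U ⇒ U*L   [U -> U * L]
U*L ⇒ L*L   [U -> L]
L*L ⇒ a*L   [L -> a]
a*L ⇒ a*(S)   [L -> ( S )]
a*(S) ⇒ a*(U)   [S -> U]
a*(U) ⇒ a*(U*L)   [U -> U * L]
a*(U*L) ⇒ a*(L*L)   [U -> L]
a*(L*L) ⇒ a*(a*L)   [L -> a]
a*(a*L) ⇒ a*(a*a)   [L -> a]

S⇒U⇒U*L⇒L*L⇒a*L⇒a*(S)⇒a*(U)⇒a*(U*L)⇒a*(L*L)⇒a*(a*L)⇒a*(a*a)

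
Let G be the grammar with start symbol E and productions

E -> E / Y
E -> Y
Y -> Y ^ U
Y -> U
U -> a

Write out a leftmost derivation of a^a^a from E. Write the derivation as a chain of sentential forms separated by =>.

E => Y   [E -> Y]
Y => Y^U   [Y -> Y ^ U]
Y^U => Y^U^U   [Y -> Y ^ U]
Y^U^U => U^U^U   [Y -> U]
U^U^U => a^U^U   [U -> a]
a^U^U => a^a^U   [U -> a]
a^a^U => a^a^a   [U -> a]

E => Y => Y^U => Y^U^U => U^U^U => a^U^U => a^a^U => a^a^a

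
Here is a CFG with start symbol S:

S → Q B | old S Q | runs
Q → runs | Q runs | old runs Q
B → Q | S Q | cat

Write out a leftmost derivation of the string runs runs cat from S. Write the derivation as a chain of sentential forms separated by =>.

S => Q B   [S → Q B]
Q B => Q runs B   [Q → Q runs]
Q runs B => runs runs B   [Q → runs]
runs runs B => runs runs cat   [B → cat]

S => Q B => Q runs B => runs runs B => runs runs cat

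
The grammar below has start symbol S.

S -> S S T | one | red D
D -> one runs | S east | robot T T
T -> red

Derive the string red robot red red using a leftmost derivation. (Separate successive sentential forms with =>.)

S => red D   [S -> red D]
red D => red robot T T   [D -> robot T T]
red robot T T => red robot red T   [T -> red]
red robot red T => red robot red red   [T -> red]

S => red D => red robot T T => red robot red T => red robot red red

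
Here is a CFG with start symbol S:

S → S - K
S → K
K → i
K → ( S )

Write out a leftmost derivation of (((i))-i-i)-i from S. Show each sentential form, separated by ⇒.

S ⇒ S-K   [S → S - K]
S-K ⇒ K-K   [S → K]
K-K ⇒ (S)-K   [K → ( S )]
(S)-K ⇒ (S-K)-K   [S → S - K]
(S-K)-K ⇒ (S-K-K)-K   [S → S - K]
(S-K-K)-K ⇒ (K-K-K)-K   [S → K]
(K-K-K)-K ⇒ ((S)-K-K)-K   [K → ( S )]
((S)-K-K)-K ⇒ ((K)-K-K)-K   [S → K]
((K)-K-K)-K ⇒ (((S))-K-K)-K   [K → ( S )]
(((S))-K-K)-K ⇒ (((K))-K-K)-K   [S → K]
(((K))-K-K)-K ⇒ (((i))-K-K)-K   [K → i]
(((i))-K-K)-K ⇒ (((i))-i-K)-K   [K → i]
(((i))-i-K)-K ⇒ (((i))-i-i)-K   [K → i]
(((i))-i-i)-K ⇒ (((i))-i-i)-i   [K → i]

S ⇒ S-K ⇒ K-K ⇒ (S)-K ⇒ (S-K)-K ⇒ (S-K-K)-K ⇒ (K-K-K)-K ⇒ ((S)-K-K)-K ⇒ ((K)-K-K)-K ⇒ (((S))-K-K)-K ⇒ (((K))-K-K)-K ⇒ (((i))-K-K)-K ⇒ (((i))-i-K)-K ⇒ (((i))-i-i)-K ⇒ (((i))-i-i)-i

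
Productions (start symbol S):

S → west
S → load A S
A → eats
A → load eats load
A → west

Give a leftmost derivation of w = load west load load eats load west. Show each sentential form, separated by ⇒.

S ⇒ load A S ⇒ load west S ⇒ load west load A S ⇒ load west load load eats load S ⇒ load west load load eats load west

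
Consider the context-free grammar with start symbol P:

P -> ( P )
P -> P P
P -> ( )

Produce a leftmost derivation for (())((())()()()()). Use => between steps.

P => PP => (P)P => (())P => (())(P) => (())(PP) => (())((P)P) => (())((())P) => (())((())PP) => (())((())PPP) => (())((())PPPP) => (())((())()PPP) => (())((())()()PP) => (())((())()()()P) => (())((())()()()())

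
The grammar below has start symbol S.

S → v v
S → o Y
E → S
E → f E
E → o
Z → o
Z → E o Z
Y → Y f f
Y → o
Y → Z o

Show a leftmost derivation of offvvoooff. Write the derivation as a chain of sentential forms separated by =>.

S => oY   [S → o Y]
oY => oYff   [Y → Y f f]
oYff => oZoff   [Y → Z o]
oZoff => oEoZoff   [Z → E o Z]
oEoZoff => ofEoZoff   [E → f E]
ofEoZoff => offEoZoff   [E → f E]
offEoZoff => offSoZoff   [E → S]
offSoZoff => offvvoZoff   [S → v v]
offvvoZoff => offvvoooff   [Z → o]

S => oY => oYff => oZoff => oEoZoff => ofEoZoff => offEoZoff => offSoZoff => offvvoZoff => offvvoooff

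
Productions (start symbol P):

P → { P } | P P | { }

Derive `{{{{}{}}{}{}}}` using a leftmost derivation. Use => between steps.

P => {P} => {{P}} => {{PP}} => {{PPP}} => {{{P}PP}} => {{{PP}PP}} => {{{{}P}PP}} => {{{{}{}}PP}} => {{{{}{}}{}P}} => {{{{}{}}{}{}}}

P => {P}   [P → { P }]
{P} => {{P}}   [P → { P }]
{{P}} => {{PP}}   [P → P P]
{{PP}} => {{PPP}}   [P → P P]
{{PPP}} => {{{P}PP}}   [P → { P }]
{{{P}PP}} => {{{PP}PP}}   [P → P P]
{{{PP}PP}} => {{{{}P}PP}}   [P → { }]
{{{{}P}PP}} => {{{{}{}}PP}}   [P → { }]
{{{{}{}}PP}} => {{{{}{}}{}P}}   [P → { }]
{{{{}{}}{}P}} => {{{{}{}}{}{}}}   [P → { }]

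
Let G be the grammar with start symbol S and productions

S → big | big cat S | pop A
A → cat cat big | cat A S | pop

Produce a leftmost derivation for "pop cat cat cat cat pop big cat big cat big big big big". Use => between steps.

S => pop A => pop cat A S => pop cat cat A S S => pop cat cat cat A S S S => pop cat cat cat cat A S S S S => pop cat cat cat cat pop S S S S => pop cat cat cat cat pop big cat S S S S => pop cat cat cat cat pop big cat big cat S S S S => pop cat cat cat cat pop big cat big cat big S S S => pop cat cat cat cat pop big cat big cat big big S S => pop cat cat cat cat pop big cat big cat big big big S => pop cat cat cat cat pop big cat big cat big big big big

S => pop A   [S → pop A]
pop A => pop cat A S   [A → cat A S]
pop cat A S => pop cat cat A S S   [A → cat A S]
pop cat cat A S S => pop cat cat cat A S S S   [A → cat A S]
pop cat cat cat A S S S => pop cat cat cat cat A S S S S   [A → cat A S]
pop cat cat cat cat A S S S S => pop cat cat cat cat pop S S S S   [A → pop]
pop cat cat cat cat pop S S S S => pop cat cat cat cat pop big cat S S S S   [S → big cat S]
pop cat cat cat cat pop big cat S S S S => pop cat cat cat cat pop big cat big cat S S S S   [S → big cat S]
pop cat cat cat cat pop big cat big cat S S S S => pop cat cat cat cat pop big cat big cat big S S S   [S → big]
pop cat cat cat cat pop big cat big cat big S S S => pop cat cat cat cat pop big cat big cat big big S S   [S → big]
pop cat cat cat cat pop big cat big cat big big S S => pop cat cat cat cat pop big cat big cat big big big S   [S → big]
pop cat cat cat cat pop big cat big cat big big big S => pop cat cat cat cat pop big cat big cat big big big big   [S → big]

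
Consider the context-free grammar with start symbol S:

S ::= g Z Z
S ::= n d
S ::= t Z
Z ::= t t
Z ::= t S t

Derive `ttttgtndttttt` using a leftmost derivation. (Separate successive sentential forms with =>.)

S => tZ => ttSt => tttZt => ttttStt => ttttgZZtt => ttttgtStZtt => ttttgtndtZtt => ttttgtndttttt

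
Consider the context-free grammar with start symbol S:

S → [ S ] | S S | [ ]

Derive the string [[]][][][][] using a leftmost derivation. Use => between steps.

S => SS => SSS => SSSS => [S]SSS => [[]]SSS => [[]][]SS => [[]][]SSS => [[]][][]SS => [[]][][][]S => [[]][][][][]

S => SS   [S → S S]
SS => SSS   [S → S S]
SSS => SSSS   [S → S S]
SSSS => [S]SSS   [S → [ S ]]
[S]SSS => [[]]SSS   [S → [ ]]
[[]]SSS => [[]][]SS   [S → [ ]]
[[]][]SS => [[]][]SSS   [S → S S]
[[]][]SSS => [[]][][]SS   [S → [ ]]
[[]][][]SS => [[]][][][]S   [S → [ ]]
[[]][][][]S => [[]][][][][]   [S → [ ]]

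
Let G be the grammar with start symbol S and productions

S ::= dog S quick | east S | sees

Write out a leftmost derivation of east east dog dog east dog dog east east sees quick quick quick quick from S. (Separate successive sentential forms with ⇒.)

S ⇒ east S ⇒ east east S ⇒ east east dog S quick ⇒ east east dog dog S quick quick ⇒ east east dog dog east S quick quick ⇒ east east dog dog east dog S quick quick quick ⇒ east east dog dog east dog dog S quick quick quick quick ⇒ east east dog dog east dog dog east S quick quick quick quick ⇒ east east dog dog east dog dog east east S quick quick quick quick ⇒ east east dog dog east dog dog east east sees quick quick quick quick

S ⇒ east S   [S ::= east S]
east S ⇒ east east S   [S ::= east S]
east east S ⇒ east east dog S quick   [S ::= dog S quick]
east east dog S quick ⇒ east east dog dog S quick quick   [S ::= dog S quick]
east east dog dog S quick quick ⇒ east east dog dog east S quick quick   [S ::= east S]
east east dog dog east S quick quick ⇒ east east dog dog east dog S quick quick quick   [S ::= dog S quick]
east east dog dog east dog S quick quick quick ⇒ east east dog dog east dog dog S quick quick quick quick   [S ::= dog S quick]
east east dog dog east dog dog S quick quick quick quick ⇒ east east dog dog east dog dog east S quick quick quick quick   [S ::= east S]
east east dog dog east dog dog east S quick quick quick quick ⇒ east east dog dog east dog dog east east S quick quick quick quick   [S ::= east S]
east east dog dog east dog dog east east S quick quick quick quick ⇒ east east dog dog east dog dog east east sees quick quick quick quick   [S ::= sees]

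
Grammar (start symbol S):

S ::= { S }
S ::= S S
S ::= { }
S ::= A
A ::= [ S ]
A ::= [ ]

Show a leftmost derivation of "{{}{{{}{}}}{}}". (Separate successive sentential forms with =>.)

S => {S}   [S ::= { S }]
{S} => {SS}   [S ::= S S]
{SS} => {{}S}   [S ::= { }]
{{}S} => {{}SS}   [S ::= S S]
{{}SS} => {{}{S}S}   [S ::= { S }]
{{}{S}S} => {{}{{S}}S}   [S ::= { S }]
{{}{{S}}S} => {{}{{SS}}S}   [S ::= S S]
{{}{{SS}}S} => {{}{{{}S}}S}   [S ::= { }]
{{}{{{}S}}S} => {{}{{{}{}}}S}   [S ::= { }]
{{}{{{}{}}}S} => {{}{{{}{}}}{}}   [S ::= { }]

S=>{S}=>{SS}=>{{}S}=>{{}SS}=>{{}{S}S}=>{{}{{S}}S}=>{{}{{SS}}S}=>{{}{{{}S}}S}=>{{}{{{}{}}}S}=>{{}{{{}{}}}{}}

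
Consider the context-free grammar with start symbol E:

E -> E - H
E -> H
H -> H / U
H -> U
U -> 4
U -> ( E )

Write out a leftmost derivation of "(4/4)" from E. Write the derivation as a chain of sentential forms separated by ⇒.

E ⇒ H   [E -> H]
H ⇒ U   [H -> U]
U ⇒ (E)   [U -> ( E )]
(E) ⇒ (H)   [E -> H]
(H) ⇒ (H/U)   [H -> H / U]
(H/U) ⇒ (U/U)   [H -> U]
(U/U) ⇒ (4/U)   [U -> 4]
(4/U) ⇒ (4/4)   [U -> 4]

E ⇒ H ⇒ U ⇒ (E) ⇒ (H) ⇒ (H/U) ⇒ (U/U) ⇒ (4/U) ⇒ (4/4)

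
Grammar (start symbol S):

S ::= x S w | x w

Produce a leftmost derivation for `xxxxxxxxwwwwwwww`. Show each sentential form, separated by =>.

S => xSw => xxSww => xxxSwww => xxxxSwwww => xxxxxSwwwww => xxxxxxSwwwwww => xxxxxxxSwwwwwww => xxxxxxxxwwwwwwww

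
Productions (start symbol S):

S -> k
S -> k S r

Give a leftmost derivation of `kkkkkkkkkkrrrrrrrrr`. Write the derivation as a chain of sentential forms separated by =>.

S => kSr => kkSrr => kkkSrrr => kkkkSrrrr => kkkkkSrrrrr => kkkkkkSrrrrrr => kkkkkkkSrrrrrrr => kkkkkkkkSrrrrrrrr => kkkkkkkkkSrrrrrrrrr => kkkkkkkkkkrrrrrrrrr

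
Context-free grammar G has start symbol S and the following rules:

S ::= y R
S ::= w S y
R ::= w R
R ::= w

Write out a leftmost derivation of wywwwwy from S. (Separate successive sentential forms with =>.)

S => wSy => wyRy => wywRy => wywwRy => wywwwRy => wywwwwy

S => wSy   [S ::= w S y]
wSy => wyRy   [S ::= y R]
wyRy => wywRy   [R ::= w R]
wywRy => wywwRy   [R ::= w R]
wywwRy => wywwwRy   [R ::= w R]
wywwwRy => wywwwwy   [R ::= w]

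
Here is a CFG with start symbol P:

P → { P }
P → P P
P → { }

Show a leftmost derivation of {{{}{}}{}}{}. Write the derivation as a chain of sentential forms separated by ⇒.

P ⇒ PP ⇒ {P}P ⇒ {PP}P ⇒ {{P}P}P ⇒ {{PP}P}P ⇒ {{{}P}P}P ⇒ {{{}{}}P}P ⇒ {{{}{}}{}}P ⇒ {{{}{}}{}}{}

P ⇒ PP   [P → P P]
PP ⇒ {P}P   [P → { P }]
{P}P ⇒ {PP}P   [P → P P]
{PP}P ⇒ {{P}P}P   [P → { P }]
{{P}P}P ⇒ {{PP}P}P   [P → P P]
{{PP}P}P ⇒ {{{}P}P}P   [P → { }]
{{{}P}P}P ⇒ {{{}{}}P}P   [P → { }]
{{{}{}}P}P ⇒ {{{}{}}{}}P   [P → { }]
{{{}{}}{}}P ⇒ {{{}{}}{}}{}   [P → { }]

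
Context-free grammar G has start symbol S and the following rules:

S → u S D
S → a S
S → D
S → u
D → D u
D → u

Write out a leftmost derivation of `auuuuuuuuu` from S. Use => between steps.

S => aS => auSD => auuSDD => auuDDD => auuDuDD => auuDuuDD => auuuuuDD => auuuuuDuD => auuuuuDuuD => auuuuuuuuD => auuuuuuuuu

S => aS   [S → a S]
aS => auSD   [S → u S D]
auSD => auuSDD   [S → u S D]
auuSDD => auuDDD   [S → D]
auuDDD => auuDuDD   [D → D u]
auuDuDD => auuDuuDD   [D → D u]
auuDuuDD => auuuuuDD   [D → u]
auuuuuDD => auuuuuDuD   [D → D u]
auuuuuDuD => auuuuuDuuD   [D → D u]
auuuuuDuuD => auuuuuuuuD   [D → u]
auuuuuuuuD => auuuuuuuuu   [D → u]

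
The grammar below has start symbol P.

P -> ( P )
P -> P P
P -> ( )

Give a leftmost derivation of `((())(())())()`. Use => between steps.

P => PP   [P -> P P]
PP => (P)P   [P -> ( P )]
(P)P => (PP)P   [P -> P P]
(PP)P => (PPP)P   [P -> P P]
(PPP)P => ((P)PP)P   [P -> ( P )]
((P)PP)P => ((())PP)P   [P -> ( )]
((())PP)P => ((())(P)P)P   [P -> ( P )]
((())(P)P)P => ((())(())P)P   [P -> ( )]
((())(())P)P => ((())(())())P   [P -> ( )]
((())(())())P => ((())(())())()   [P -> ( )]

P => PP => (P)P => (PP)P => (PPP)P => ((P)PP)P => ((())PP)P => ((())(P)P)P => ((())(())P)P => ((())(())())P => ((())(())())()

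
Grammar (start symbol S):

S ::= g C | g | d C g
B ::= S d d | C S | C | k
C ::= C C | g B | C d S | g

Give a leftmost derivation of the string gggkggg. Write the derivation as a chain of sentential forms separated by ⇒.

S ⇒ gC   [S ::= g C]
gC ⇒ gCC   [C ::= C C]
gCC ⇒ ggBC   [C ::= g B]
ggBC ⇒ ggCSC   [B ::= C S]
ggCSC ⇒ gggBSC   [C ::= g B]
gggBSC ⇒ gggkSC   [B ::= k]
gggkSC ⇒ gggkgCC   [S ::= g C]
gggkgCC ⇒ gggkggC   [C ::= g]
gggkggC ⇒ gggkggg   [C ::= g]

S ⇒ gC ⇒ gCC ⇒ ggBC ⇒ ggCSC ⇒ gggBSC ⇒ gggkSC ⇒ gggkgCC ⇒ gggkggC ⇒ gggkggg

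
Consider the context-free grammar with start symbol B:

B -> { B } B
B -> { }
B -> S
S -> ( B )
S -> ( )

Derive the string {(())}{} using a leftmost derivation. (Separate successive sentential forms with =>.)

B=>{B}B=>{S}B=>{(B)}B=>{(S)}B=>{(())}B=>{(())}{}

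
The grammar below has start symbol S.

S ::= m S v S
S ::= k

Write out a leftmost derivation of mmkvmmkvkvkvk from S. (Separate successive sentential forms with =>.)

S => mSvS   [S ::= m S v S]
mSvS => mmSvSvS   [S ::= m S v S]
mmSvSvS => mmkvSvS   [S ::= k]
mmkvSvS => mmkvmSvSvS   [S ::= m S v S]
mmkvmSvSvS => mmkvmmSvSvSvS   [S ::= m S v S]
mmkvmmSvSvSvS => mmkvmmkvSvSvS   [S ::= k]
mmkvmmkvSvSvS => mmkvmmkvkvSvS   [S ::= k]
mmkvmmkvkvSvS => mmkvmmkvkvkvS   [S ::= k]
mmkvmmkvkvkvS => mmkvmmkvkvkvk   [S ::= k]

S => mSvS => mmSvSvS => mmkvSvS => mmkvmSvSvS => mmkvmmSvSvSvS => mmkvmmkvSvSvS => mmkvmmkvkvSvS => mmkvmmkvkvkvS => mmkvmmkvkvkvk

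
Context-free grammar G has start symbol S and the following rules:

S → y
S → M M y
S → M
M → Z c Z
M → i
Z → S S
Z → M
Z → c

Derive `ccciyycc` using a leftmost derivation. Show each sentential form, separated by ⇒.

S⇒M⇒ZcZ⇒SScZ⇒MMyScZ⇒ZcZMyScZ⇒ccZMyScZ⇒cccMyScZ⇒ccciyScZ⇒ccciyycZ⇒ccciyycc

S ⇒ M   [S → M]
M ⇒ ZcZ   [M → Z c Z]
ZcZ ⇒ SScZ   [Z → S S]
SScZ ⇒ MMyScZ   [S → M M y]
MMyScZ ⇒ ZcZMyScZ   [M → Z c Z]
ZcZMyScZ ⇒ ccZMyScZ   [Z → c]
ccZMyScZ ⇒ cccMyScZ   [Z → c]
cccMyScZ ⇒ ccciyScZ   [M → i]
ccciyScZ ⇒ ccciyycZ   [S → y]
ccciyycZ ⇒ ccciyycc   [Z → c]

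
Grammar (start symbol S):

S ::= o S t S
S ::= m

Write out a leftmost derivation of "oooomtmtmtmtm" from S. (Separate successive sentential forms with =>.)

S => oStS => ooStStS => oooStStStS => ooooStStStStS => oooomtStStStS => oooomtmtStStS => oooomtmtmtStS => oooomtmtmtmtS => oooomtmtmtmtm

S => oStS   [S ::= o S t S]
oStS => ooStStS   [S ::= o S t S]
ooStStS => oooStStStS   [S ::= o S t S]
oooStStStS => ooooStStStStS   [S ::= o S t S]
ooooStStStStS => oooomtStStStS   [S ::= m]
oooomtStStStS => oooomtmtStStS   [S ::= m]
oooomtmtStStS => oooomtmtmtStS   [S ::= m]
oooomtmtmtStS => oooomtmtmtmtS   [S ::= m]
oooomtmtmtmtS => oooomtmtmtmtm   [S ::= m]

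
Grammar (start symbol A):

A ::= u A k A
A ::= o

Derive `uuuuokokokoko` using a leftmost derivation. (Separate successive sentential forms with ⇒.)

A⇒uAkA⇒uuAkAkA⇒uuuAkAkAkA⇒uuuuAkAkAkAkA⇒uuuuokAkAkAkA⇒uuuuokokAkAkA⇒uuuuokokokAkA⇒uuuuokokokokA⇒uuuuokokokoko

A ⇒ uAkA   [A ::= u A k A]
uAkA ⇒ uuAkAkA   [A ::= u A k A]
uuAkAkA ⇒ uuuAkAkAkA   [A ::= u A k A]
uuuAkAkAkA ⇒ uuuuAkAkAkAkA   [A ::= u A k A]
uuuuAkAkAkAkA ⇒ uuuuokAkAkAkA   [A ::= o]
uuuuokAkAkAkA ⇒ uuuuokokAkAkA   [A ::= o]
uuuuokokAkAkA ⇒ uuuuokokokAkA   [A ::= o]
uuuuokokokAkA ⇒ uuuuokokokokA   [A ::= o]
uuuuokokokokA ⇒ uuuuokokokoko   [A ::= o]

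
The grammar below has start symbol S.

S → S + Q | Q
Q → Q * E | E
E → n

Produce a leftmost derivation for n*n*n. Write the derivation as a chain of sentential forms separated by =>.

S=>Q=>Q*E=>Q*E*E=>E*E*E=>n*E*E=>n*n*E=>n*n*n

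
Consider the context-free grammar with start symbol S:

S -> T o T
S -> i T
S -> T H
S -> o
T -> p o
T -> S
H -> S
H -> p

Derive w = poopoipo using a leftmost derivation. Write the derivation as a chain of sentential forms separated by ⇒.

S ⇒ TH   [S -> T H]
TH ⇒ SH   [T -> S]
SH ⇒ ToTH   [S -> T o T]
ToTH ⇒ pooTH   [T -> p o]
pooTH ⇒ poopoH   [T -> p o]
poopoH ⇒ poopoS   [H -> S]
poopoS ⇒ poopoiT   [S -> i T]
poopoiT ⇒ poopoipo   [T -> p o]

S ⇒ TH ⇒ SH ⇒ ToTH ⇒ pooTH ⇒ poopoH ⇒ poopoS ⇒ poopoiT ⇒ poopoipo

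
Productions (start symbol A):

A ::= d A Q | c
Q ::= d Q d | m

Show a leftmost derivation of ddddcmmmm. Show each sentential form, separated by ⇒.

A ⇒ dAQ   [A ::= d A Q]
dAQ ⇒ ddAQQ   [A ::= d A Q]
ddAQQ ⇒ dddAQQQ   [A ::= d A Q]
dddAQQQ ⇒ ddddAQQQQ   [A ::= d A Q]
ddddAQQQQ ⇒ ddddcQQQQ   [A ::= c]
ddddcQQQQ ⇒ ddddcmQQQ   [Q ::= m]
ddddcmQQQ ⇒ ddddcmmQQ   [Q ::= m]
ddddcmmQQ ⇒ ddddcmmmQ   [Q ::= m]
ddddcmmmQ ⇒ ddddcmmmm   [Q ::= m]

A⇒dAQ⇒ddAQQ⇒dddAQQQ⇒ddddAQQQQ⇒ddddcQQQQ⇒ddddcmQQQ⇒ddddcmmQQ⇒ddddcmmmQ⇒ddddcmmmm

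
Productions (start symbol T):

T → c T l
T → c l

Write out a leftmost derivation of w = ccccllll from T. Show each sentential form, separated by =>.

T => cTl => ccTll => cccTlll => ccccllll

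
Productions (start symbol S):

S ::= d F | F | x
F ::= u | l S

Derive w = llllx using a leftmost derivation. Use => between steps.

S => F   [S ::= F]
F => lS   [F ::= l S]
lS => lF   [S ::= F]
lF => llS   [F ::= l S]
llS => llF   [S ::= F]
llF => lllS   [F ::= l S]
lllS => lllF   [S ::= F]
lllF => llllS   [F ::= l S]
llllS => llllx   [S ::= x]

S=>F=>lS=>lF=>llS=>llF=>lllS=>lllF=>llllS=>llllx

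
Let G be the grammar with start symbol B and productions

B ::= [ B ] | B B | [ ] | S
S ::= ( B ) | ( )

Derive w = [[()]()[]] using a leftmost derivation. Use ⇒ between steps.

B ⇒ [B] ⇒ [BB] ⇒ [BBB] ⇒ [[B]BB] ⇒ [[S]BB] ⇒ [[()]BB] ⇒ [[()]SB] ⇒ [[()]()B] ⇒ [[()]()[]]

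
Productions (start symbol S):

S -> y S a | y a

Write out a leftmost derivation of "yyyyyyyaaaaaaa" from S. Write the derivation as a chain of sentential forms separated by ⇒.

S ⇒ ySa   [S -> y S a]
ySa ⇒ yySaa   [S -> y S a]
yySaa ⇒ yyySaaa   [S -> y S a]
yyySaaa ⇒ yyyySaaaa   [S -> y S a]
yyyySaaaa ⇒ yyyyySaaaaa   [S -> y S a]
yyyyySaaaaa ⇒ yyyyyySaaaaaa   [S -> y S a]
yyyyyySaaaaaa ⇒ yyyyyyyaaaaaaa   [S -> y a]

S ⇒ ySa ⇒ yySaa ⇒ yyySaaa ⇒ yyyySaaaa ⇒ yyyyySaaaaa ⇒ yyyyyySaaaaaa ⇒ yyyyyyyaaaaaaa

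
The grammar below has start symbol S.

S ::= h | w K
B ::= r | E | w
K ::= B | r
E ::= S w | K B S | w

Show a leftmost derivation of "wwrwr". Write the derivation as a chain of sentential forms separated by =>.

S => wK   [S ::= w K]
wK => wB   [K ::= B]
wB => wE   [B ::= E]
wE => wKBS   [E ::= K B S]
wKBS => wBBS   [K ::= B]
wBBS => wEBS   [B ::= E]
wEBS => wwBS   [E ::= w]
wwBS => wwrS   [B ::= r]
wwrS => wwrwK   [S ::= w K]
wwrwK => wwrwr   [K ::= r]

S => wK => wB => wE => wKBS => wBBS => wEBS => wwBS => wwrS => wwrwK => wwrwr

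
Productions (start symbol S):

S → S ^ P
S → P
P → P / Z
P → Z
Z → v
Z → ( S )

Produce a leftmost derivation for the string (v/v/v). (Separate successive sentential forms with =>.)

S => P   [S → P]
P => Z   [P → Z]
Z => (S)   [Z → ( S )]
(S) => (P)   [S → P]
(P) => (P/Z)   [P → P / Z]
(P/Z) => (P/Z/Z)   [P → P / Z]
(P/Z/Z) => (Z/Z/Z)   [P → Z]
(Z/Z/Z) => (v/Z/Z)   [Z → v]
(v/Z/Z) => (v/v/Z)   [Z → v]
(v/v/Z) => (v/v/v)   [Z → v]

S => P => Z => (S) => (P) => (P/Z) => (P/Z/Z) => (Z/Z/Z) => (v/Z/Z) => (v/v/Z) => (v/v/v)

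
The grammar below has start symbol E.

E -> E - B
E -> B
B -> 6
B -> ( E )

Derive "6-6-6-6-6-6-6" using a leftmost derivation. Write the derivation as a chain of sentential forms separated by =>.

E => E-B   [E -> E - B]
E-B => E-B-B   [E -> E - B]
E-B-B => E-B-B-B   [E -> E - B]
E-B-B-B => E-B-B-B-B   [E -> E - B]
E-B-B-B-B => E-B-B-B-B-B   [E -> E - B]
E-B-B-B-B-B => E-B-B-B-B-B-B   [E -> E - B]
E-B-B-B-B-B-B => B-B-B-B-B-B-B   [E -> B]
B-B-B-B-B-B-B => 6-B-B-B-B-B-B   [B -> 6]
6-B-B-B-B-B-B => 6-6-B-B-B-B-B   [B -> 6]
6-6-B-B-B-B-B => 6-6-6-B-B-B-B   [B -> 6]
6-6-6-B-B-B-B => 6-6-6-6-B-B-B   [B -> 6]
6-6-6-6-B-B-B => 6-6-6-6-6-B-B   [B -> 6]
6-6-6-6-6-B-B => 6-6-6-6-6-6-B   [B -> 6]
6-6-6-6-6-6-B => 6-6-6-6-6-6-6   [B -> 6]

E=>E-B=>E-B-B=>E-B-B-B=>E-B-B-B-B=>E-B-B-B-B-B=>E-B-B-B-B-B-B=>B-B-B-B-B-B-B=>6-B-B-B-B-B-B=>6-6-B-B-B-B-B=>6-6-6-B-B-B-B=>6-6-6-6-B-B-B=>6-6-6-6-6-B-B=>6-6-6-6-6-6-B=>6-6-6-6-6-6-6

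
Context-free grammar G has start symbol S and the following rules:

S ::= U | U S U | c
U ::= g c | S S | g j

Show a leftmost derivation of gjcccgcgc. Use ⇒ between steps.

S⇒USU⇒gjSU⇒gjUSUU⇒gjSSSUU⇒gjcSSUU⇒gjccSUU⇒gjcccUU⇒gjcccgcU⇒gjcccgcgc

S ⇒ USU   [S ::= U S U]
USU ⇒ gjSU   [U ::= g j]
gjSU ⇒ gjUSUU   [S ::= U S U]
gjUSUU ⇒ gjSSSUU   [U ::= S S]
gjSSSUU ⇒ gjcSSUU   [S ::= c]
gjcSSUU ⇒ gjccSUU   [S ::= c]
gjccSUU ⇒ gjcccUU   [S ::= c]
gjcccUU ⇒ gjcccgcU   [U ::= g c]
gjcccgcU ⇒ gjcccgcgc   [U ::= g c]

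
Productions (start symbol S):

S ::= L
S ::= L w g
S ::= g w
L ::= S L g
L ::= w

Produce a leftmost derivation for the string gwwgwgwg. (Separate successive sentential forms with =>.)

S => Lwg   [S ::= L w g]
Lwg => SLgwg   [L ::= S L g]
SLgwg => LLgwg   [S ::= L]
LLgwg => SLgLgwg   [L ::= S L g]
SLgLgwg => gwLgLgwg   [S ::= g w]
gwLgLgwg => gwwgLgwg   [L ::= w]
gwwgLgwg => gwwgwgwg   [L ::= w]

S => Lwg => SLgwg => LLgwg => SLgLgwg => gwLgLgwg => gwwgLgwg => gwwgwgwg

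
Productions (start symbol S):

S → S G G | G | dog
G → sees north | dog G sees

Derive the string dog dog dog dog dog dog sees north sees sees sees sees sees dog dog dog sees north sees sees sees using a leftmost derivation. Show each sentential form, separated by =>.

S => S G G   [S → S G G]
S G G => dog G G   [S → dog]
dog G G => dog dog G sees G   [G → dog G sees]
dog dog G sees G => dog dog dog G sees sees G   [G → dog G sees]
dog dog dog G sees sees G => dog dog dog dog G sees sees sees G   [G → dog G sees]
dog dog dog dog G sees sees sees G => dog dog dog dog dog G sees sees sees sees G   [G → dog G sees]
dog dog dog dog dog G sees sees sees sees G => dog dog dog dog dog dog G sees sees sees sees sees G   [G → dog G sees]
dog dog dog dog dog dog G sees sees sees sees sees G => dog dog dog dog dog dog sees north sees sees sees sees sees G   [G → sees north]
dog dog dog dog dog dog sees north sees sees sees sees sees G => dog dog dog dog dog dog sees north sees sees sees sees sees dog G sees   [G → dog G sees]
dog dog dog dog dog dog sees north sees sees sees sees sees dog G sees => dog dog dog dog dog dog sees north sees sees sees sees sees dog dog G sees sees   [G → dog G sees]
dog dog dog dog dog dog sees north sees sees sees sees sees dog dog G sees sees => dog dog dog dog dog dog sees north sees sees sees sees sees dog dog dog G sees sees sees   [G → dog G sees]
dog dog dog dog dog dog sees north sees sees sees sees sees dog dog dog G sees sees sees => dog dog dog dog dog dog sees north sees sees sees sees sees dog dog dog sees north sees sees sees   [G → sees north]

S => S G G => dog G G => dog dog G sees G => dog dog dog G sees sees G => dog dog dog dog G sees sees sees G => dog dog dog dog dog G sees sees sees sees G => dog dog dog dog dog dog G sees sees sees sees sees G => dog dog dog dog dog dog sees north sees sees sees sees sees G => dog dog dog dog dog dog sees north sees sees sees sees sees dog G sees => dog dog dog dog dog dog sees north sees sees sees sees sees dog dog G sees sees => dog dog dog dog dog dog sees north sees sees sees sees sees dog dog dog G sees sees sees => dog dog dog dog dog dog sees north sees sees sees sees sees dog dog dog sees north sees sees sees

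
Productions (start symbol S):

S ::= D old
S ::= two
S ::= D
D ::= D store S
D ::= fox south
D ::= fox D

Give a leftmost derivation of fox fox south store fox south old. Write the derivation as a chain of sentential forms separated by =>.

S => D => D store S => fox D store S => fox fox south store S => fox fox south store D old => fox fox south store fox south old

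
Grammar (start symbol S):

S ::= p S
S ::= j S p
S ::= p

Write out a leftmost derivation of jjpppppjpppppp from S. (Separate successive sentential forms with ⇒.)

S ⇒ jSp ⇒ jjSpp ⇒ jjpSpp ⇒ jjppSpp ⇒ jjpppSpp ⇒ jjppppSpp ⇒ jjpppppSpp ⇒ jjpppppjSppp ⇒ jjpppppjpSppp ⇒ jjpppppjppSppp ⇒ jjpppppjpppppp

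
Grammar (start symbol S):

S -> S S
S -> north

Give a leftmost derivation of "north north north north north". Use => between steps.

S => S S => S S S => S S S S => S S S S S => north S S S S => north north S S S => north north north S S => north north north north S => north north north north north

S => S S   [S -> S S]
S S => S S S   [S -> S S]
S S S => S S S S   [S -> S S]
S S S S => S S S S S   [S -> S S]
S S S S S => north S S S S   [S -> north]
north S S S S => north north S S S   [S -> north]
north north S S S => north north north S S   [S -> north]
north north north S S => north north north north S   [S -> north]
north north north north S => north north north north north   [S -> north]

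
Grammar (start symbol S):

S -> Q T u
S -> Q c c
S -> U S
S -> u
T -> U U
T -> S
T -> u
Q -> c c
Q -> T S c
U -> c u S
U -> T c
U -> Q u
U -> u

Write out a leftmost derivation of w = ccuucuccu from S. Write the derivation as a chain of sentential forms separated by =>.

S => QTu => ccTu => ccUUu => ccuUu => ccuTcu => ccuUUcu => ccuTcUcu => ccuScUcu => ccuucUcu => ccuucTccu => ccuucSccu => ccuucuccu

S => QTu   [S -> Q T u]
QTu => ccTu   [Q -> c c]
ccTu => ccUUu   [T -> U U]
ccUUu => ccuUu   [U -> u]
ccuUu => ccuTcu   [U -> T c]
ccuTcu => ccuUUcu   [T -> U U]
ccuUUcu => ccuTcUcu   [U -> T c]
ccuTcUcu => ccuScUcu   [T -> S]
ccuScUcu => ccuucUcu   [S -> u]
ccuucUcu => ccuucTccu   [U -> T c]
ccuucTccu => ccuucSccu   [T -> S]
ccuucSccu => ccuucuccu   [S -> u]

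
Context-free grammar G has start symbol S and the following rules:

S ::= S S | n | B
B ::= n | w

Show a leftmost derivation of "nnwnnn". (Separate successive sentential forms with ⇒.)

S⇒SS⇒SSS⇒nSS⇒nnS⇒nnSS⇒nnSSS⇒nnBSS⇒nnwSS⇒nnwSSS⇒nnwnSS⇒nnwnnS⇒nnwnnn

S ⇒ SS   [S ::= S S]
SS ⇒ SSS   [S ::= S S]
SSS ⇒ nSS   [S ::= n]
nSS ⇒ nnS   [S ::= n]
nnS ⇒ nnSS   [S ::= S S]
nnSS ⇒ nnSSS   [S ::= S S]
nnSSS ⇒ nnBSS   [S ::= B]
nnBSS ⇒ nnwSS   [B ::= w]
nnwSS ⇒ nnwSSS   [S ::= S S]
nnwSSS ⇒ nnwnSS   [S ::= n]
nnwnSS ⇒ nnwnnS   [S ::= n]
nnwnnS ⇒ nnwnnn   [S ::= n]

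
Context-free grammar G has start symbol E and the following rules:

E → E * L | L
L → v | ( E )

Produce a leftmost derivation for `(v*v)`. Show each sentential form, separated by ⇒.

E ⇒ L   [E → L]
L ⇒ (E)   [L → ( E )]
(E) ⇒ (E*L)   [E → E * L]
(E*L) ⇒ (L*L)   [E → L]
(L*L) ⇒ (v*L)   [L → v]
(v*L) ⇒ (v*v)   [L → v]

E⇒L⇒(E)⇒(E*L)⇒(L*L)⇒(v*L)⇒(v*v)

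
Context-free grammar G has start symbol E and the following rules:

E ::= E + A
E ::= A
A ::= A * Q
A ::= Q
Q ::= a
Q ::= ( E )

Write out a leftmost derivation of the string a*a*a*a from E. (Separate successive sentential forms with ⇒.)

E ⇒ A ⇒ A*Q ⇒ A*Q*Q ⇒ A*Q*Q*Q ⇒ Q*Q*Q*Q ⇒ a*Q*Q*Q ⇒ a*a*Q*Q ⇒ a*a*a*Q ⇒ a*a*a*a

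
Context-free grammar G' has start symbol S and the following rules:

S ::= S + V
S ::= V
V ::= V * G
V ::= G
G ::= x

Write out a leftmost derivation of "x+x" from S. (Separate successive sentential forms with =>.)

S => S+V   [S ::= S + V]
S+V => V+V   [S ::= V]
V+V => G+V   [V ::= G]
G+V => x+V   [G ::= x]
x+V => x+G   [V ::= G]
x+G => x+x   [G ::= x]

S=>S+V=>V+V=>G+V=>x+V=>x+G=>x+x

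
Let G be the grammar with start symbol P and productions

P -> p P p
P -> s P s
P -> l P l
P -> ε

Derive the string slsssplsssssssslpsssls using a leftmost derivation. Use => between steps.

P => sPs   [P -> s P s]
sPs => slPls   [P -> l P l]
slPls => slsPsls   [P -> s P s]
slsPsls => slssPssls   [P -> s P s]
slssPssls => slsssPsssls   [P -> s P s]
slsssPsssls => slssspPpsssls   [P -> p P p]
slssspPpsssls => slsssplPlpsssls   [P -> l P l]
slsssplPlpsssls => slsssplsPslpsssls   [P -> s P s]
slsssplsPslpsssls => slsssplssPsslpsssls   [P -> s P s]
slsssplssPsslpsssls => slsssplsssPssslpsssls   [P -> s P s]
slsssplsssPssslpsssls => slsssplssssPsssslpsssls   [P -> s P s]
slsssplssssPsssslpsssls => slsssplsssssssslpsssls   [P -> ε]

P=>sPs=>slPls=>slsPsls=>slssPssls=>slsssPsssls=>slssspPpsssls=>slsssplPlpsssls=>slsssplsPslpsssls=>slsssplssPsslpsssls=>slsssplsssPssslpsssls=>slsssplssssPsssslpsssls=>slsssplsssssssslpsssls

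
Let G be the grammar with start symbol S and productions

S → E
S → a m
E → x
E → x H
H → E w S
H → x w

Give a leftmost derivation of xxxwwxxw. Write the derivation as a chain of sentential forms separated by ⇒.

S⇒E⇒xH⇒xEwS⇒xxHwS⇒xxxwwS⇒xxxwwE⇒xxxwwxH⇒xxxwwxxw

S ⇒ E   [S → E]
E ⇒ xH   [E → x H]
xH ⇒ xEwS   [H → E w S]
xEwS ⇒ xxHwS   [E → x H]
xxHwS ⇒ xxxwwS   [H → x w]
xxxwwS ⇒ xxxwwE   [S → E]
xxxwwE ⇒ xxxwwxH   [E → x H]
xxxwwxH ⇒ xxxwwxxw   [H → x w]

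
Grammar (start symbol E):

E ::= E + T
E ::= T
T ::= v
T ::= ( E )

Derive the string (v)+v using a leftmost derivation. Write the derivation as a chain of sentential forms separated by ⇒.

E ⇒ E+T ⇒ T+T ⇒ (E)+T ⇒ (T)+T ⇒ (v)+T ⇒ (v)+v

E ⇒ E+T   [E ::= E + T]
E+T ⇒ T+T   [E ::= T]
T+T ⇒ (E)+T   [T ::= ( E )]
(E)+T ⇒ (T)+T   [E ::= T]
(T)+T ⇒ (v)+T   [T ::= v]
(v)+T ⇒ (v)+v   [T ::= v]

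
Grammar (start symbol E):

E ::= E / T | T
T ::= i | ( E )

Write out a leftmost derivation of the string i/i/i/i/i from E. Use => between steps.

E => E/T   [E ::= E / T]
E/T => E/T/T   [E ::= E / T]
E/T/T => E/T/T/T   [E ::= E / T]
E/T/T/T => E/T/T/T/T   [E ::= E / T]
E/T/T/T/T => T/T/T/T/T   [E ::= T]
T/T/T/T/T => i/T/T/T/T   [T ::= i]
i/T/T/T/T => i/i/T/T/T   [T ::= i]
i/i/T/T/T => i/i/i/T/T   [T ::= i]
i/i/i/T/T => i/i/i/i/T   [T ::= i]
i/i/i/i/T => i/i/i/i/i   [T ::= i]

E => E/T => E/T/T => E/T/T/T => E/T/T/T/T => T/T/T/T/T => i/T/T/T/T => i/i/T/T/T => i/i/i/T/T => i/i/i/i/T => i/i/i/i/i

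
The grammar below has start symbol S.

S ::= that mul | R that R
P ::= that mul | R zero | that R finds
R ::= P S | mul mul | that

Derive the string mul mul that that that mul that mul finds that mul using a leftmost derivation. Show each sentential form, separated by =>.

S => R that R => mul mul that R => mul mul that P S => mul mul that that R finds S => mul mul that that P S finds S => mul mul that that that mul S finds S => mul mul that that that mul that mul finds S => mul mul that that that mul that mul finds that mul

S => R that R   [S ::= R that R]
R that R => mul mul that R   [R ::= mul mul]
mul mul that R => mul mul that P S   [R ::= P S]
mul mul that P S => mul mul that that R finds S   [P ::= that R finds]
mul mul that that R finds S => mul mul that that P S finds S   [R ::= P S]
mul mul that that P S finds S => mul mul that that that mul S finds S   [P ::= that mul]
mul mul that that that mul S finds S => mul mul that that that mul that mul finds S   [S ::= that mul]
mul mul that that that mul that mul finds S => mul mul that that that mul that mul finds that mul   [S ::= that mul]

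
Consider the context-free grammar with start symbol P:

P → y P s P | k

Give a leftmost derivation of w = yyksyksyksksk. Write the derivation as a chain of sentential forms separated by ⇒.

P⇒yPsP⇒yyPsPsP⇒yyksPsP⇒yyksyPsPsP⇒yyksyksPsP⇒yyksyksyPsPsP⇒yyksyksyksPsP⇒yyksyksyksksP⇒yyksyksyksksk

P ⇒ yPsP   [P → y P s P]
yPsP ⇒ yyPsPsP   [P → y P s P]
yyPsPsP ⇒ yyksPsP   [P → k]
yyksPsP ⇒ yyksyPsPsP   [P → y P s P]
yyksyPsPsP ⇒ yyksyksPsP   [P → k]
yyksyksPsP ⇒ yyksyksyPsPsP   [P → y P s P]
yyksyksyPsPsP ⇒ yyksyksyksPsP   [P → k]
yyksyksyksPsP ⇒ yyksyksyksksP   [P → k]
yyksyksyksksP ⇒ yyksyksyksksk   [P → k]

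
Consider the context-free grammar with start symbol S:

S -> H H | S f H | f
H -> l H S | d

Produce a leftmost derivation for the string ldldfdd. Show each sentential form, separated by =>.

S=>HH=>lHSH=>ldSH=>ldHHH=>ldlHSHH=>ldldSHH=>ldldfHH=>ldldfdH=>ldldfdd

S => HH   [S -> H H]
HH => lHSH   [H -> l H S]
lHSH => ldSH   [H -> d]
ldSH => ldHHH   [S -> H H]
ldHHH => ldlHSHH   [H -> l H S]
ldlHSHH => ldldSHH   [H -> d]
ldldSHH => ldldfHH   [S -> f]
ldldfHH => ldldfdH   [H -> d]
ldldfdH => ldldfdd   [H -> d]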